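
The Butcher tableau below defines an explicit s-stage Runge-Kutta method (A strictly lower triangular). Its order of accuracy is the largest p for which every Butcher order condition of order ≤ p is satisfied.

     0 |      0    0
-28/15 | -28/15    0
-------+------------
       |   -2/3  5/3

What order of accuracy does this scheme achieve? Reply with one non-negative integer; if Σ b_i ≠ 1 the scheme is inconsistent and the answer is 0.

1

b = (-2/3, 5/3)
c = (0, -28/15)
Σ b_i: (-2/3)·1 + 5/3·1 = 1 ✓
b·c: 5/3·(-28/15) = -28/9 ≠ 1/2 ⇒ order 1.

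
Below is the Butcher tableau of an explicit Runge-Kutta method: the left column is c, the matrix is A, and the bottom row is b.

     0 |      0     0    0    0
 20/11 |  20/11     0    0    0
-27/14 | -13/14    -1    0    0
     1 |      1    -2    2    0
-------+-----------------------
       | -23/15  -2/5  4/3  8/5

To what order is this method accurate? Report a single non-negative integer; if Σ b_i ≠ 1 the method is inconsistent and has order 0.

b = (-23/15, -2/5, 4/3, 8/5)
c = (0, 20/11, -27/14, 1)
Ac = (0, 0, -20/11, -577/77)
Σ b_i: (-23/15)·1 + (-2/5)·1 + 4/3·1 + 8/5·1 = 1 ✓
b·c: (-2/5)·20/11 + 4/3·(-27/14) + 8/5·1 = -654/385 ≠ 1/2 ⇒ order 1.

1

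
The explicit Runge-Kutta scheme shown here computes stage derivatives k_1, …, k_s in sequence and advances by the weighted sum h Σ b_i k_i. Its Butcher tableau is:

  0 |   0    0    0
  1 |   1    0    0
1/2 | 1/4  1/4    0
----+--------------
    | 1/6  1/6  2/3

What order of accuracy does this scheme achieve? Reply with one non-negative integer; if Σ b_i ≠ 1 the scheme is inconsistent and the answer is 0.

b = (1/6, 1/6, 2/3)
c = (0, 1, 1/2)
Ac = (0, 0, 1/4)
Σ b_i: 1/6·1 + 1/6·1 + 2/3·1 = 1 ✓
b·c: 1/6·1 + 2/3·1/2 = 1/2 ✓
b·c²: 1/6·1 + 2/3·1/4 = 1/3 ✓
b·Ac: 2/3·1/4 = 1/6 ✓; 3 stages ⇒ order 3.

3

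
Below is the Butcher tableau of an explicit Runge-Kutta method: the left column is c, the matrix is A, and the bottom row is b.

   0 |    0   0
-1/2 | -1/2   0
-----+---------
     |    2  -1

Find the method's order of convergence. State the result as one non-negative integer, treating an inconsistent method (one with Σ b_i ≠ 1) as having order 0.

2

b = (2, -1)
c = (0, -1/2)
Σ b_i: 2·1 + (-1)·1 = 1 ✓
b·c: (-1)·(-1/2) = 1/2 ✓; 2 stages ⇒ order 2.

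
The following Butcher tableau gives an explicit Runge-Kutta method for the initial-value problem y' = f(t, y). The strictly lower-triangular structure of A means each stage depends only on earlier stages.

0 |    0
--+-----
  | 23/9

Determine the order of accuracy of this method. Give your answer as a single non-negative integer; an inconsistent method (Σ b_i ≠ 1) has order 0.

b = (23/9)
c = (0)
Σ b_i: 23/9·1 = 23/9 ≠ 1 ⇒ order 0.

0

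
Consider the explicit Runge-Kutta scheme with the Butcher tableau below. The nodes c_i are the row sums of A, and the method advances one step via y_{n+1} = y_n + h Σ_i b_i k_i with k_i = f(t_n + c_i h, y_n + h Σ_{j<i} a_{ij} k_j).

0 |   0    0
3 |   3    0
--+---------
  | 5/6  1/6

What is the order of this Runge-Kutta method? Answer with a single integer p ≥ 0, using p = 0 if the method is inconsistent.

b = (5/6, 1/6)
c = (0, 3)
Σ b_i: 5/6·1 + 1/6·1 = 1 ✓
b·c: 1/6·3 = 1/2 ✓; 2 stages ⇒ order 2.

2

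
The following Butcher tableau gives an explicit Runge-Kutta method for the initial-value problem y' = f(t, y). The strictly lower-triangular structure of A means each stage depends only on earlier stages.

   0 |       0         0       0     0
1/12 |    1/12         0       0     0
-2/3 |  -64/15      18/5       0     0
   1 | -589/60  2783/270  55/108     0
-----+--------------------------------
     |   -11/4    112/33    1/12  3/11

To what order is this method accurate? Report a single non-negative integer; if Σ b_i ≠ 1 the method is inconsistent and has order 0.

b = (-11/4, 112/33, 1/12, 3/11)
c = (0, 1/12, -2/3, 1)
Ac = (0, 0, 3/10, 187/360)
Σ b_i: (-11/4)·1 + 112/33·1 + 1/12·1 + 3/11·1 = 1 ✓
b·c: 112/33·1/12 + 1/12·(-2/3) + 3/11·1 = 1/2 ✓
b·c²: 112/33·1/144 + 1/12·4/9 + 3/11·1 = 1/3 ✓
b·Ac: 1/12·3/10 + 3/11·187/360 = 1/6 ✓
b·c³: 112/33·1/1728 + 1/12·(-8/27) + 3/11·1 = 1/4 ✓
b·(c∘Ac): 1/12·(-1/5) + 3/11·187/360 = 1/8 ✓
b·Ac²: 1/12·1/40 + 3/11·143/480 = 1/12 ✓
b·A²c: 3/11·11/72 = 1/24 ✓; 4 stages ⇒ order 4.

4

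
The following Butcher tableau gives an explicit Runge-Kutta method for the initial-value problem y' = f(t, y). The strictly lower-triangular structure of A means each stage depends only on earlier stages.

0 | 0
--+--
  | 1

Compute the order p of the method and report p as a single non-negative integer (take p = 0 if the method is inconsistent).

1

b = (1)
c = (0)
Σ b_i: 1·1 = 1 ✓; 1 stage ⇒ order 1.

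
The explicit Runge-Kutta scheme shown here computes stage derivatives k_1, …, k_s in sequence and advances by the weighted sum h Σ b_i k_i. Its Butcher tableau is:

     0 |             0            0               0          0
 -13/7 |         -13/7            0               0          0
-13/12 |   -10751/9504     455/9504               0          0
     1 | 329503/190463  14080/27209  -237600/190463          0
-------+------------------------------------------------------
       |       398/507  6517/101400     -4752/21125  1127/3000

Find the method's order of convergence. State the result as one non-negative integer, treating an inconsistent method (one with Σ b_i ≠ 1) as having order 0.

4

b = (398/507, 6517/101400, -4752/21125, 1127/3000)
c = (0, -13/7, -13/12, 1)
Ac = (0, 0, -845/9504, 440/1127)
Σ b_i: 398/507·1 + 6517/101400·1 + (-4752/21125)·1 + 1127/3000·1 = 1 ✓
b·c: 6517/101400·(-13/7) + (-4752/21125)·(-13/12) + 1127/3000·1 = 1/2 ✓
b·c²: 6517/101400·169/49 + (-4752/21125)·169/144 + 1127/3000·1 = 1/3 ✓
b·Ac: (-4752/21125)·(-845/9504) + 1127/3000·440/1127 = 1/6 ✓
b·c³: 6517/101400·(-2197/343) + (-4752/21125)·(-2197/1728) + 1127/3000·1 = 1/4 ✓
b·(c∘Ac): (-4752/21125)·10985/114048 + 1127/3000·440/1127 = 1/8 ✓
b·Ac²: (-4752/21125)·10985/66528 + 1127/3000·110/343 = 1/12 ✓
b·A²c: 1127/3000·125/1127 = 1/24 ✓; 4 stages ⇒ order 4.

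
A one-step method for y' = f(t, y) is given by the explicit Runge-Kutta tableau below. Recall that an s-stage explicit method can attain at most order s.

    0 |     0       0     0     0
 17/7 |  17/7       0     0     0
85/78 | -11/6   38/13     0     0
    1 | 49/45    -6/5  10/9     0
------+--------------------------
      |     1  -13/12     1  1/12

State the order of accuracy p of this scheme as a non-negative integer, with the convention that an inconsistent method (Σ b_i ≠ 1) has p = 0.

1

b = (1, -13/12, 1, 1/12)
c = (0, 17/7, 85/78, 1)
Ac = (0, 0, 646/91, -20927/12285)
Σ b_i: 1·1 + (-13/12)·1 + 1·1 + 1/12·1 = 1 ✓
b·c: (-13/12)·17/7 + 1·85/78 + 1/12·1 = -398/273 ≠ 1/2 ⇒ order 1.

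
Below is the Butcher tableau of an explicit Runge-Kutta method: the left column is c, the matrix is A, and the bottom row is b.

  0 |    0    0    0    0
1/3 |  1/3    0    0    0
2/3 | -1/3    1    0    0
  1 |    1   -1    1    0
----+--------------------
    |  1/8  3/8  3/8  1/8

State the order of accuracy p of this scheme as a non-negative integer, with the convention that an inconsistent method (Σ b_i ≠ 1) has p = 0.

b = (1/8, 3/8, 3/8, 1/8)
c = (0, 1/3, 2/3, 1)
Ac = (0, 0, 1/3, 1/3)
Σ b_i: 1/8·1 + 3/8·1 + 3/8·1 + 1/8·1 = 1 ✓
b·c: 3/8·1/3 + 3/8·2/3 + 1/8·1 = 1/2 ✓
b·c²: 3/8·1/9 + 3/8·4/9 + 1/8·1 = 1/3 ✓
b·Ac: 3/8·1/3 + 1/8·1/3 = 1/6 ✓
b·c³: 3/8·1/27 + 3/8·8/27 + 1/8·1 = 1/4 ✓
b·(c∘Ac): 3/8·2/9 + 1/8·1/3 = 1/8 ✓
b·Ac²: 3/8·1/9 + 1/8·1/3 = 1/12 ✓
b·A²c: 1/8·1/3 = 1/24 ✓; 4 stages ⇒ order 4.

4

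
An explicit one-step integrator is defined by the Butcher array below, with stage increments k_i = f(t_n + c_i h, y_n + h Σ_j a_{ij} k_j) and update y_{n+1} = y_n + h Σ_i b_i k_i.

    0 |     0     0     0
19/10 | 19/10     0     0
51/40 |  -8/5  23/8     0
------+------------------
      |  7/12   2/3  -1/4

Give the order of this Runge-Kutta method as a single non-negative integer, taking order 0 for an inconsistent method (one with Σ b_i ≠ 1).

1

b = (7/12, 2/3, -1/4)
c = (0, 19/10, 51/40)
Ac = (0, 0, 437/80)
Σ b_i: 7/12·1 + 2/3·1 + (-1/4)·1 = 1 ✓
b·c: 2/3·19/10 + (-1/4)·51/40 = 91/96 ≠ 1/2 ⇒ order 1.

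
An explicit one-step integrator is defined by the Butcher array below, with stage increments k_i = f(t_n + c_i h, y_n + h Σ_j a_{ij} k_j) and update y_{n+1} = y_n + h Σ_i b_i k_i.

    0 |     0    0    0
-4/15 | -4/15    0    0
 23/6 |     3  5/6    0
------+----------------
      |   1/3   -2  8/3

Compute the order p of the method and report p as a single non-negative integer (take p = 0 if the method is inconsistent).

1

b = (1/3, -2, 8/3)
c = (0, -4/15, 23/6)
Ac = (0, 0, -2/9)
Σ b_i: 1/3·1 + (-2)·1 + 8/3·1 = 1 ✓
b·c: (-2)·(-4/15) + 8/3·23/6 = 484/45 ≠ 1/2 ⇒ order 1.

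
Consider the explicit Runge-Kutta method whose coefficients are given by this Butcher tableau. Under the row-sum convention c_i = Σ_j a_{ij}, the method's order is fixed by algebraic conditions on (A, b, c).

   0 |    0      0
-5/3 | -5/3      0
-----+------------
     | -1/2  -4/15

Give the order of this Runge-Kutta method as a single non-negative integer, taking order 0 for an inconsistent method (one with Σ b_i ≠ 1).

0

b = (-1/2, -4/15)
c = (0, -5/3)
Σ b_i: (-1/2)·1 + (-4/15)·1 = -23/30 ≠ 1 ⇒ order 0.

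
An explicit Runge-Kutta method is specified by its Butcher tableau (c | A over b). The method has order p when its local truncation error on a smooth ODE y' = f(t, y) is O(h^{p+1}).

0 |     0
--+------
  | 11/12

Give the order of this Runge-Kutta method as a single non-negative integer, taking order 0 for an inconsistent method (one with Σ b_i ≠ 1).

b = (11/12)
c = (0)
Σ b_i: 11/12·1 = 11/12 ≠ 1 ⇒ order 0.

0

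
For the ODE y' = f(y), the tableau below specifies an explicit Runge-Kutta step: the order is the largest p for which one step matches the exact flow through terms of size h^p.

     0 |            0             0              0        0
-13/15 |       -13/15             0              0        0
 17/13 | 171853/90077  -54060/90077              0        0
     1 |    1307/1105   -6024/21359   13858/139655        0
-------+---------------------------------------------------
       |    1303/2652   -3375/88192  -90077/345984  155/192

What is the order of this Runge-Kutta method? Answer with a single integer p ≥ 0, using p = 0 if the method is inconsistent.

b = (1303/2652, -3375/88192, -90077/345984, 155/192)
c = (0, -13/15, 17/13, 1)
Ac = (0, 0, 3604/6929, 58/155)
Σ b_i: 1303/2652·1 + (-3375/88192)·1 + (-90077/345984)·1 + 155/192·1 = 1 ✓
b·c: (-3375/88192)·(-13/15) + (-90077/345984)·17/13 + 155/192·1 = 1/2 ✓
b·c²: (-3375/88192)·169/225 + (-90077/345984)·289/169 + 155/192·1 = 1/3 ✓
b·Ac: (-90077/345984)·3604/6929 + 155/192·58/155 = 1/6 ✓
b·c³: (-3375/88192)·(-2197/3375) + (-90077/345984)·4913/2197 + 155/192·1 = 1/4 ✓
b·(c∘Ac): (-90077/345984)·61268/90077 + 155/192·58/155 = 1/8 ✓
b·Ac²: (-90077/345984)·(-3604/7995) + 155/192·(-98/2325) = 1/12 ✓
b·A²c: 155/192·8/155 = 1/24 ✓; 4 stages ⇒ order 4.

4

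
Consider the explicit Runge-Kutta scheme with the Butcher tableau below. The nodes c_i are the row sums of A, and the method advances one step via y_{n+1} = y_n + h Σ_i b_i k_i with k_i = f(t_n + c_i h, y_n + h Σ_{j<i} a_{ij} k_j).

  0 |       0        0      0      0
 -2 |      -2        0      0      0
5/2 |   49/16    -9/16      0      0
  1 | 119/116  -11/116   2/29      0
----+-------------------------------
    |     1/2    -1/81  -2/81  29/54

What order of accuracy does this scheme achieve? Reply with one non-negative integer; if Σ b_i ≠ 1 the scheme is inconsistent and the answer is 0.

b = (1/2, -1/81, -2/81, 29/54)
c = (0, -2, 5/2, 1)
Ac = (0, 0, 9/8, 21/58)
Σ b_i: 1/2·1 + (-1/81)·1 + (-2/81)·1 + 29/54·1 = 1 ✓
b·c: (-1/81)·(-2) + (-2/81)·5/2 + 29/54·1 = 1/2 ✓
b·c²: (-1/81)·4 + (-2/81)·25/4 + 29/54·1 = 1/3 ✓
b·Ac: (-2/81)·9/8 + 29/54·21/58 = 1/6 ✓
b·c³: (-1/81)·(-8) + (-2/81)·125/8 + 29/54·1 = 1/4 ✓
b·(c∘Ac): (-2/81)·45/16 + 29/54·21/58 = 1/8 ✓
b·Ac²: (-2/81)·(-9/4) + 29/54·3/58 = 1/12 ✓
b·A²c: 29/54·9/116 = 1/24 ✓; 4 stages ⇒ order 4.

4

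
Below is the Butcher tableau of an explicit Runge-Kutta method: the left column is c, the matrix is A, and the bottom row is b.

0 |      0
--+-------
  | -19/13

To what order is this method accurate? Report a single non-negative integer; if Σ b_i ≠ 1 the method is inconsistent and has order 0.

b = (-19/13)
c = (0)
Σ b_i: (-19/13)·1 = -19/13 ≠ 1 ⇒ order 0.

0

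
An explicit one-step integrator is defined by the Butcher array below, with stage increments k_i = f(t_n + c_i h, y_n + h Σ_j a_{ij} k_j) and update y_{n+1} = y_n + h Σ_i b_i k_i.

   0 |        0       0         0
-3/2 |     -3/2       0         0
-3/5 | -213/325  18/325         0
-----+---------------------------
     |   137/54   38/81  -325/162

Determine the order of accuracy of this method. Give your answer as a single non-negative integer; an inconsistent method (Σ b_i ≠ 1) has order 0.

3

b = (137/54, 38/81, -325/162)
c = (0, -3/2, -3/5)
Ac = (0, 0, -27/325)
Σ b_i: 137/54·1 + 38/81·1 + (-325/162)·1 = 1 ✓
b·c: 38/81·(-3/2) + (-325/162)·(-3/5) = 1/2 ✓
b·c²: 38/81·9/4 + (-325/162)·9/25 = 1/3 ✓
b·Ac: (-325/162)·(-27/325) = 1/6 ✓; 3 stages ⇒ order 3.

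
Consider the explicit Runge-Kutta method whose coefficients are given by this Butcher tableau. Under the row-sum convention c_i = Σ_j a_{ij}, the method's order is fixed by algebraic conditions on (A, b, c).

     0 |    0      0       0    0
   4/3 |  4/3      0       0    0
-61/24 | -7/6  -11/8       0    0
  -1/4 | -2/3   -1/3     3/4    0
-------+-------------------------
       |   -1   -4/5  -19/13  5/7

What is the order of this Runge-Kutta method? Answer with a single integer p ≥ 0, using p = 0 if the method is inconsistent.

0

b = (-1, -4/5, -19/13, 5/7)
c = (0, 4/3, -61/24, -1/4)
Ac = (0, 0, -11/6, -677/288)
Σ b_i: (-1)·1 + (-4/5)·1 + (-19/13)·1 + 5/7·1 = -1159/455 ≠ 1 ⇒ order 0.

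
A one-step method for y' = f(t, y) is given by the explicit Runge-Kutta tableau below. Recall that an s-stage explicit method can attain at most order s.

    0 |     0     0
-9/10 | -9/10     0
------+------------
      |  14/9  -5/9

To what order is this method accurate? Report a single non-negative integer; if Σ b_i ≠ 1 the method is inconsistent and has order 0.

2

b = (14/9, -5/9)
c = (0, -9/10)
Σ b_i: 14/9·1 + (-5/9)·1 = 1 ✓
b·c: (-5/9)·(-9/10) = 1/2 ✓; 2 stages ⇒ order 2.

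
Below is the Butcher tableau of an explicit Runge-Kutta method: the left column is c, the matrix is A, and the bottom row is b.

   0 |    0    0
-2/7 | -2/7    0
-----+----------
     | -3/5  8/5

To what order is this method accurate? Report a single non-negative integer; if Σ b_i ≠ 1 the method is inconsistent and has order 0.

1

b = (-3/5, 8/5)
c = (0, -2/7)
Σ b_i: (-3/5)·1 + 8/5·1 = 1 ✓
b·c: 8/5·(-2/7) = -16/35 ≠ 1/2 ⇒ order 1.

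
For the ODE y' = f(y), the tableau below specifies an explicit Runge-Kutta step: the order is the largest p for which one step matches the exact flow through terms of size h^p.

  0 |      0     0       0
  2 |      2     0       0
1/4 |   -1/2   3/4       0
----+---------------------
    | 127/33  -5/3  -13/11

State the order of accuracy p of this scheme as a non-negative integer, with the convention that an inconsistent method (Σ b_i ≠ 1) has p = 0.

1

b = (127/33, -5/3, -13/11)
c = (0, 2, 1/4)
Ac = (0, 0, 3/2)
Σ b_i: 127/33·1 + (-5/3)·1 + (-13/11)·1 = 1 ✓
b·c: (-5/3)·2 + (-13/11)·1/4 = -479/132 ≠ 1/2 ⇒ order 1.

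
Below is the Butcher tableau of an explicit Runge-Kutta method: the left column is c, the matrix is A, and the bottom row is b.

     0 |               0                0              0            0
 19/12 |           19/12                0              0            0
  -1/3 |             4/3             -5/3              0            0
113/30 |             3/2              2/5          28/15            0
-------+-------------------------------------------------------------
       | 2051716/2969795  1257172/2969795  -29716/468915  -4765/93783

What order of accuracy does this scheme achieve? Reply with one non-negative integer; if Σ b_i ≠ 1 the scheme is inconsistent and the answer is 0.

b = (2051716/2969795, 1257172/2969795, -29716/468915, -4765/93783)
c = (0, 19/12, -1/3, 113/30)
Ac = (0, 0, -95/36, 1/90)
Σ b_i: 2051716/2969795·1 + 1257172/2969795·1 + (-29716/468915)·1 + (-4765/93783)·1 = 1 ✓
b·c: 1257172/2969795·19/12 + (-29716/468915)·(-1/3) + (-4765/93783)·113/30 = 1/2 ✓
b·c²: 1257172/2969795·361/144 + (-29716/468915)·1/9 + (-4765/93783)·12769/900 = 1/3 ✓
b·Ac: (-29716/468915)·(-95/36) + (-4765/93783)·1/90 = 1/6 ✓
b·c³: 1257172/2969795·6859/1728 + (-29716/468915)·(-1/27) + (-4765/93783)·1442897/27000 = -348629269/337618800 ≠ 1/4 ⇒ order 3.
b·(c∘Ac): (-29716/468915)·95/108 + (-4765/93783)·113/2700 = -976903/16880940 ≠ 1/8
b·Ac²: (-29716/468915)·(-1805/432) + (-4765/93783)·1307/1080 = 4118167/20257128 ≠ 1/12
b·A²c: (-4765/93783)·(-133/27) = 633745/2532141 ≠ 1/24

3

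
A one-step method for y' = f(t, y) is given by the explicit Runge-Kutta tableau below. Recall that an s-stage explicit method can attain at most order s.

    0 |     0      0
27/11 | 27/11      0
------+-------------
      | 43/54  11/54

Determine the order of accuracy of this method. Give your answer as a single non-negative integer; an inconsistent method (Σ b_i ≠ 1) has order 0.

2

b = (43/54, 11/54)
c = (0, 27/11)
Σ b_i: 43/54·1 + 11/54·1 = 1 ✓
b·c: 11/54·27/11 = 1/2 ✓; 2 stages ⇒ order 2.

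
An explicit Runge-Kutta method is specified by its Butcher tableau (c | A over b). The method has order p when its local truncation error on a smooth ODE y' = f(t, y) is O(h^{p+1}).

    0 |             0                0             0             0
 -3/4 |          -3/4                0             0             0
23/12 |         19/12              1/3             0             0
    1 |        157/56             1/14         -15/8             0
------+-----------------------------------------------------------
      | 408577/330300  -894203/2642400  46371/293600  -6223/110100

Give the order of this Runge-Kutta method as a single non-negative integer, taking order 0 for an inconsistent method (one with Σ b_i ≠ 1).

3

b = (408577/330300, -894203/2642400, 46371/293600, -6223/110100)
c = (0, -3/4, 23/12, 1)
Ac = (0, 0, -1/4, -817/224)
Σ b_i: 408577/330300·1 + (-894203/2642400)·1 + 46371/293600·1 + (-6223/110100)·1 = 1 ✓
b·c: (-894203/2642400)·(-3/4) + 46371/293600·23/12 + (-6223/110100)·1 = 1/2 ✓
b·c²: (-894203/2642400)·9/16 + 46371/293600·529/144 + (-6223/110100)·1 = 1/3 ✓
b·Ac: 46371/293600·(-1/4) + (-6223/110100)·(-817/224) = 1/6 ✓
b·c³: (-894203/2642400)·(-27/64) + 46371/293600·12167/1728 + (-6223/110100)·1 = 6332821/5284800 ≠ 1/4 ⇒ order 3.
b·(c∘Ac): 46371/293600·(-23/48) + (-6223/110100)·(-817/224) = 1838719/14092800 ≠ 1/8
b·Ac²: 46371/293600·3/16 + (-6223/110100)·(-18407/2688) = 110099/264240 ≠ 1/12
b·A²c: (-6223/110100)·15/32 = -6223/234880 ≠ 1/24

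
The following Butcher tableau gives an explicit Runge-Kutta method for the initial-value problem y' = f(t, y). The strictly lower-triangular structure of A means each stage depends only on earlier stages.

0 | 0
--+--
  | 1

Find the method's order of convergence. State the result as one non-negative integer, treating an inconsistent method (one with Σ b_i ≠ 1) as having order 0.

1

b = (1)
c = (0)
Σ b_i: 1·1 = 1 ✓; 1 stage ⇒ order 1.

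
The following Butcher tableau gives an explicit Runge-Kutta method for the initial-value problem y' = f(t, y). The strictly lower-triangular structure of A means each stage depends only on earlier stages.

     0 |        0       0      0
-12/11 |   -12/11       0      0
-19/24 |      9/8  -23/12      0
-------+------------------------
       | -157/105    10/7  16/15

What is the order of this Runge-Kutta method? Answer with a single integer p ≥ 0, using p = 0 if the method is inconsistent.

1

b = (-157/105, 10/7, 16/15)
c = (0, -12/11, -19/24)
Ac = (0, 0, 23/11)
Σ b_i: (-157/105)·1 + 10/7·1 + 16/15·1 = 1 ✓
b·c: 10/7·(-12/11) + 16/15·(-19/24) = -8326/3465 ≠ 1/2 ⇒ order 1.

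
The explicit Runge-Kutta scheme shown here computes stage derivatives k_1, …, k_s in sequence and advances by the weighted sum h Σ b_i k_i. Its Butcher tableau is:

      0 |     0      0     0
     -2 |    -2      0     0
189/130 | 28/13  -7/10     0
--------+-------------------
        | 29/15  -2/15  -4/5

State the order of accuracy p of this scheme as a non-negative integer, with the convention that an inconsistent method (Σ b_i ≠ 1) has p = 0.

1

b = (29/15, -2/15, -4/5)
c = (0, -2, 189/130)
Ac = (0, 0, 7/5)
Σ b_i: 29/15·1 + (-2/15)·1 + (-4/5)·1 = 1 ✓
b·c: (-2/15)·(-2) + (-4/5)·189/130 = -874/975 ≠ 1/2 ⇒ order 1.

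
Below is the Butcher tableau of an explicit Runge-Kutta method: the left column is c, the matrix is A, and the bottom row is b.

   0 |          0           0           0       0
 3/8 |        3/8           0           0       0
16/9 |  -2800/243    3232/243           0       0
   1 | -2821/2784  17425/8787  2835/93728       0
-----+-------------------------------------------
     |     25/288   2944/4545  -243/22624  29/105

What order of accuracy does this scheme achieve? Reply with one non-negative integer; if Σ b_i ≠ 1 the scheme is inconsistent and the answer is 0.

4

b = (25/288, 2944/4545, -243/22624, 29/105)
c = (0, 3/8, 16/9, 1)
Ac = (0, 0, 404/81, 185/232)
Σ b_i: 25/288·1 + 2944/4545·1 + (-243/22624)·1 + 29/105·1 = 1 ✓
b·c: 2944/4545·3/8 + (-243/22624)·16/9 + 29/105·1 = 1/2 ✓
b·c²: 2944/4545·9/64 + (-243/22624)·256/81 + 29/105·1 = 1/3 ✓
b·Ac: (-243/22624)·404/81 + 29/105·185/232 = 1/6 ✓
b·c³: 2944/4545·27/512 + (-243/22624)·4096/729 + 29/105·1 = 1/4 ✓
b·(c∘Ac): (-243/22624)·6464/729 + 29/105·185/232 = 1/8 ✓
b·Ac²: (-243/22624)·101/54 + 29/105·695/1856 = 1/12 ✓
b·A²c: 29/105·35/232 = 1/24 ✓; 4 stages ⇒ order 4.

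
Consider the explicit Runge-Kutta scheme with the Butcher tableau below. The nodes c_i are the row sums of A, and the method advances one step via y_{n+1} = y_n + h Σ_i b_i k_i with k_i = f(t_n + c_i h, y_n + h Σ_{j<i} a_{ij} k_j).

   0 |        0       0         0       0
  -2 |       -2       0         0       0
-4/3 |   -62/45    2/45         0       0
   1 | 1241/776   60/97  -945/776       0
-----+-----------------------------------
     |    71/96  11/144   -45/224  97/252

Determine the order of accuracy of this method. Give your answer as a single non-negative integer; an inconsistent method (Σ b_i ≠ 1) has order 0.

b = (71/96, 11/144, -45/224, 97/252)
c = (0, -2, -4/3, 1)
Ac = (0, 0, -4/45, 75/194)
Σ b_i: 71/96·1 + 11/144·1 + (-45/224)·1 + 97/252·1 = 1 ✓
b·c: 11/144·(-2) + (-45/224)·(-4/3) + 97/252·1 = 1/2 ✓
b·c²: 11/144·4 + (-45/224)·16/9 + 97/252·1 = 1/3 ✓
b·Ac: (-45/224)·(-4/45) + 97/252·75/194 = 1/6 ✓
b·c³: 11/144·(-8) + (-45/224)·(-64/27) + 97/252·1 = 1/4 ✓
b·(c∘Ac): (-45/224)·16/135 + 97/252·75/194 = 1/8 ✓
b·Ac²: (-45/224)·8/45 + 97/252·30/97 = 1/12 ✓
b·A²c: 97/252·21/194 = 1/24 ✓; 4 stages ⇒ order 4.

4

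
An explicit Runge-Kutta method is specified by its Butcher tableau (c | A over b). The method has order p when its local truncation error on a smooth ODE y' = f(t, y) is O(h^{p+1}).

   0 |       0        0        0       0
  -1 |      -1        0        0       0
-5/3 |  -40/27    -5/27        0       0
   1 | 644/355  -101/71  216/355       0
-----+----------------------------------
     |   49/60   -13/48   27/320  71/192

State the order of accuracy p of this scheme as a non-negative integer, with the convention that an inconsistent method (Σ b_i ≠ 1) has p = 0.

4

b = (49/60, -13/48, 27/320, 71/192)
c = (0, -1, -5/3, 1)
Ac = (0, 0, 5/27, 29/71)
Σ b_i: 49/60·1 + (-13/48)·1 + 27/320·1 + 71/192·1 = 1 ✓
b·c: (-13/48)·(-1) + 27/320·(-5/3) + 71/192·1 = 1/2 ✓
b·c²: (-13/48)·1 + 27/320·25/9 + 71/192·1 = 1/3 ✓
b·Ac: 27/320·5/27 + 71/192·29/71 = 1/6 ✓
b·c³: (-13/48)·(-1) + 27/320·(-125/27) + 71/192·1 = 1/4 ✓
b·(c∘Ac): 27/320·(-25/81) + 71/192·29/71 = 1/8 ✓
b·Ac²: 27/320·(-5/27) + 71/192·19/71 = 1/12 ✓
b·A²c: 71/192·8/71 = 1/24 ✓; 4 stages ⇒ order 4.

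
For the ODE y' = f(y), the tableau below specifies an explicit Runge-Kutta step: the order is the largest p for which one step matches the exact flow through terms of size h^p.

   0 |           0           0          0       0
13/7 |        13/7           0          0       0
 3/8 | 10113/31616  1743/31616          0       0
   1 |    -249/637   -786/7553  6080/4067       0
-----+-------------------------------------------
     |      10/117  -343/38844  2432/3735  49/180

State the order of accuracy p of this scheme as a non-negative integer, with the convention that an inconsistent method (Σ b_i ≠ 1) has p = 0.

b = (10/117, -343/38844, 2432/3735, 49/180)
c = (0, 13/7, 3/8, 1)
Ac = (0, 0, 249/2432, 18/49)
Σ b_i: 10/117·1 + (-343/38844)·1 + 2432/3735·1 + 49/180·1 = 1 ✓
b·c: (-343/38844)·13/7 + 2432/3735·3/8 + 49/180·1 = 1/2 ✓
b·c²: (-343/38844)·169/49 + 2432/3735·9/64 + 49/180·1 = 1/3 ✓
b·Ac: 2432/3735·249/2432 + 49/180·18/49 = 1/6 ✓
b·c³: (-343/38844)·2197/343 + 2432/3735·27/512 + 49/180·1 = 1/4 ✓
b·(c∘Ac): 2432/3735·747/19456 + 49/180·18/49 = 1/8 ✓
b·Ac²: 2432/3735·3237/17024 + 49/180·(-51/343) = 1/12 ✓
b·A²c: 49/180·15/98 = 1/24 ✓; 4 stages ⇒ order 4.

4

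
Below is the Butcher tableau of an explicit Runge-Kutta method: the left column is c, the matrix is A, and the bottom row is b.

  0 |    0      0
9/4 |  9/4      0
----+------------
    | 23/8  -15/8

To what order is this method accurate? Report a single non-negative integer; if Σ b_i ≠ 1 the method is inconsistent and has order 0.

1

b = (23/8, -15/8)
c = (0, 9/4)
Σ b_i: 23/8·1 + (-15/8)·1 = 1 ✓
b·c: (-15/8)·9/4 = -135/32 ≠ 1/2 ⇒ order 1.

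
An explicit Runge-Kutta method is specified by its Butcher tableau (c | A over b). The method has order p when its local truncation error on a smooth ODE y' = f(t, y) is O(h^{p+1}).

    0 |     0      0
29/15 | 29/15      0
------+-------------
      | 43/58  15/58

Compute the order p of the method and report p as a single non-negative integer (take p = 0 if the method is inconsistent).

b = (43/58, 15/58)
c = (0, 29/15)
Σ b_i: 43/58·1 + 15/58·1 = 1 ✓
b·c: 15/58·29/15 = 1/2 ✓; 2 stages ⇒ order 2.

2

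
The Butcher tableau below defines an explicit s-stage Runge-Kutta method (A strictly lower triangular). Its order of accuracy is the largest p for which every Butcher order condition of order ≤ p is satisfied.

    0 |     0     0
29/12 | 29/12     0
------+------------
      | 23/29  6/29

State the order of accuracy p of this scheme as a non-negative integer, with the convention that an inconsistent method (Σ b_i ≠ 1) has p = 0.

2

b = (23/29, 6/29)
c = (0, 29/12)
Σ b_i: 23/29·1 + 6/29·1 = 1 ✓
b·c: 6/29·29/12 = 1/2 ✓; 2 stages ⇒ order 2.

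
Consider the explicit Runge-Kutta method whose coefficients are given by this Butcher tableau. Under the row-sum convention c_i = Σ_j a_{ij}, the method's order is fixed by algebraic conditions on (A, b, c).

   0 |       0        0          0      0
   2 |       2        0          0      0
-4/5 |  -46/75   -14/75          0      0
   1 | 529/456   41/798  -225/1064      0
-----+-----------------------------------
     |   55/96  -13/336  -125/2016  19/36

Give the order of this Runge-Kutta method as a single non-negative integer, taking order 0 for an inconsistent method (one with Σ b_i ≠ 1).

b = (55/96, -13/336, -125/2016, 19/36)
c = (0, 2, -4/5, 1)
Ac = (0, 0, -28/75, 31/114)
Σ b_i: 55/96·1 + (-13/336)·1 + (-125/2016)·1 + 19/36·1 = 1 ✓
b·c: (-13/336)·2 + (-125/2016)·(-4/5) + 19/36·1 = 1/2 ✓
b·c²: (-13/336)·4 + (-125/2016)·16/25 + 19/36·1 = 1/3 ✓
b·Ac: (-125/2016)·(-28/75) + 19/36·31/114 = 1/6 ✓
b·c³: (-13/336)·8 + (-125/2016)·(-64/125) + 19/36·1 = 1/4 ✓
b·(c∘Ac): (-125/2016)·112/375 + 19/36·31/114 = 1/8 ✓
b·Ac²: (-125/2016)·(-56/75) + 19/36·4/57 = 1/12 ✓
b·A²c: 19/36·3/38 = 1/24 ✓; 4 stages ⇒ order 4.

4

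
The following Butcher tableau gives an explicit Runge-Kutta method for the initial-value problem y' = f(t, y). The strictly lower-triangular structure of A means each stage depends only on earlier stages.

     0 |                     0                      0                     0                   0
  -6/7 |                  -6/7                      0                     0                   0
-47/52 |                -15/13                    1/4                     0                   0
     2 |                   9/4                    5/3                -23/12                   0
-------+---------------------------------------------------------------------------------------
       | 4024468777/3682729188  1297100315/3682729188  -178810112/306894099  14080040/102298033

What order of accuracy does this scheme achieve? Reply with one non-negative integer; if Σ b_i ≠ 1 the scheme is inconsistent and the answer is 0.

b = (4024468777/3682729188, 1297100315/3682729188, -178810112/306894099, 14080040/102298033)
c = (0, -6/7, -47/52, 2)
Ac = (0, 0, -3/14, 1327/4368)
Σ b_i: 4024468777/3682729188·1 + 1297100315/3682729188·1 + (-178810112/306894099)·1 + 14080040/102298033·1 = 1 ✓
b·c: 1297100315/3682729188·(-6/7) + (-178810112/306894099)·(-47/52) + 14080040/102298033·2 = 1/2 ✓
b·c²: 1297100315/3682729188·36/49 + (-178810112/306894099)·2209/2704 + 14080040/102298033·4 = 1/3 ✓
b·Ac: (-178810112/306894099)·(-3/14) + 14080040/102298033·1327/4368 = 1/6 ✓
b·c³: 1297100315/3682729188·(-216/343) + (-178810112/306894099)·(-103823/140608) + 14080040/102298033·8 = 36571304422/27927363009 ≠ 1/4 ⇒ order 3.
b·(c∘Ac): (-178810112/306894099)·141/728 + 14080040/102298033·1327/2184 = -62769353/2148258693 ≠ 1/8
b·Ac²: (-178810112/306894099)·9/49 + 14080040/102298033·(-542663/1589952) = -34404956441/223418904072 ≠ 1/12
b·A²c: 14080040/102298033·23/56 = 40480115/716086231 ≠ 1/24

3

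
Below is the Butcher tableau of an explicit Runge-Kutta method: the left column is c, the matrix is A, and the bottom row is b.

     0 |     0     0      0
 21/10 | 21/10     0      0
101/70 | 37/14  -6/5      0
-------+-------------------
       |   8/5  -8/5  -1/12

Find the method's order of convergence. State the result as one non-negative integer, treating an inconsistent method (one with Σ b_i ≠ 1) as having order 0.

0

b = (8/5, -8/5, -1/12)
c = (0, 21/10, 101/70)
Ac = (0, 0, -63/25)
Σ b_i: 8/5·1 + (-8/5)·1 + (-1/12)·1 = -1/12 ≠ 1 ⇒ order 0.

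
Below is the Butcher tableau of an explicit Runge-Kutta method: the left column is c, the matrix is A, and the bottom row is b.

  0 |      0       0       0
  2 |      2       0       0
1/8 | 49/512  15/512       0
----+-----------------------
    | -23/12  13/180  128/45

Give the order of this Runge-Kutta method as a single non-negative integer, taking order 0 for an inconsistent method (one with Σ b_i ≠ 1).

b = (-23/12, 13/180, 128/45)
c = (0, 2, 1/8)
Ac = (0, 0, 15/256)
Σ b_i: (-23/12)·1 + 13/180·1 + 128/45·1 = 1 ✓
b·c: 13/180·2 + 128/45·1/8 = 1/2 ✓
b·c²: 13/180·4 + 128/45·1/64 = 1/3 ✓
b·Ac: 128/45·15/256 = 1/6 ✓; 3 stages ⇒ order 3.

3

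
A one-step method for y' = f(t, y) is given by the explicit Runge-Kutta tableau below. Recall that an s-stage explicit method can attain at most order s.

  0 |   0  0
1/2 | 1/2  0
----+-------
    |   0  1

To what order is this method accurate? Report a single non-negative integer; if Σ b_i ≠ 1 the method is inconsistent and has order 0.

b = (0, 1)
c = (0, 1/2)
Σ b_i: 1·1 = 1 ✓
b·c: 1·1/2 = 1/2 ✓; 2 stages ⇒ order 2.

2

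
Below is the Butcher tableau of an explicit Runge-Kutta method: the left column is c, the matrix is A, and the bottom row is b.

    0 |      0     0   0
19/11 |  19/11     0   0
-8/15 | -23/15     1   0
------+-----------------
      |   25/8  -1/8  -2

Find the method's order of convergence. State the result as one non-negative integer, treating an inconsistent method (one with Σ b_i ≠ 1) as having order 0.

b = (25/8, -1/8, -2)
c = (0, 19/11, -8/15)
Ac = (0, 0, 19/11)
Σ b_i: 25/8·1 + (-1/8)·1 + (-2)·1 = 1 ✓
b·c: (-1/8)·19/11 + (-2)·(-8/15) = 1123/1320 ≠ 1/2 ⇒ order 1.

1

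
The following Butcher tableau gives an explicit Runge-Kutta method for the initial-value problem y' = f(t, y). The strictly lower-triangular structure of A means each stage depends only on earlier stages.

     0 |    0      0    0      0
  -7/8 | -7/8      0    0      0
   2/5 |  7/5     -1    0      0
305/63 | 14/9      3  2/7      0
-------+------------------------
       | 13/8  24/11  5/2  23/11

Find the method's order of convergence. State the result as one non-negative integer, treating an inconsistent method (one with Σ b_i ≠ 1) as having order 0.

b = (13/8, 24/11, 5/2, 23/11)
c = (0, -7/8, 2/5, 305/63)
Ac = (0, 0, 7/8, -703/280)
Σ b_i: 13/8·1 + 24/11·1 + 5/2·1 + 23/11·1 = 739/88 ≠ 1 ⇒ order 0.

0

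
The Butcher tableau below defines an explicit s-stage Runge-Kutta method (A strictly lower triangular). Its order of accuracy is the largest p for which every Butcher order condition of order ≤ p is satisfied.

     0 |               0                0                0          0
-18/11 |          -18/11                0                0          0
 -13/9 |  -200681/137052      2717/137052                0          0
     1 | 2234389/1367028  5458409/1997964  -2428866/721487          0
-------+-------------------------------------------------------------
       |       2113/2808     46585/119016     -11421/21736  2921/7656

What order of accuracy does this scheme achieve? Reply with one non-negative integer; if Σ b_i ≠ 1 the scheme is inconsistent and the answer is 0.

b = (2113/2808, 46585/119016, -11421/21736, 2921/7656)
c = (0, -18/11, -13/9, 1)
Ac = (0, 0, -247/7614, 2291/5842)
Σ b_i: 2113/2808·1 + 46585/119016·1 + (-11421/21736)·1 + 2921/7656·1 = 1 ✓
b·c: 46585/119016·(-18/11) + (-11421/21736)·(-13/9) + 2921/7656·1 = 1/2 ✓
b·c²: 46585/119016·324/121 + (-11421/21736)·169/81 + 2921/7656·1 = 1/3 ✓
b·Ac: (-11421/21736)·(-247/7614) + 2921/7656·2291/5842 = 1/6 ✓
b·c³: 46585/119016·(-5832/1331) + (-11421/21736)·(-2197/729) + 2921/7656·1 = 1/4 ✓
b·(c∘Ac): (-11421/21736)·3211/68526 + 2921/7656·2291/5842 = 1/8 ✓
b·Ac²: (-11421/21736)·247/4653 + 2921/7656·9367/32131 = 1/12 ✓
b·A²c: 2921/7656·319/2921 = 1/24 ✓; 4 stages ⇒ order 4.

4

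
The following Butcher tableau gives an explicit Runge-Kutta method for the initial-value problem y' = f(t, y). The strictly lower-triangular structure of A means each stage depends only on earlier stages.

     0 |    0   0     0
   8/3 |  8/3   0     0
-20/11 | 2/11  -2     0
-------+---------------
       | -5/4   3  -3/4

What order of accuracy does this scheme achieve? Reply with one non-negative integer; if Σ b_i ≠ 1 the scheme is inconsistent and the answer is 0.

b = (-5/4, 3, -3/4)
c = (0, 8/3, -20/11)
Ac = (0, 0, -16/3)
Σ b_i: (-5/4)·1 + 3·1 + (-3/4)·1 = 1 ✓
b·c: 3·8/3 + (-3/4)·(-20/11) = 103/11 ≠ 1/2 ⇒ order 1.

1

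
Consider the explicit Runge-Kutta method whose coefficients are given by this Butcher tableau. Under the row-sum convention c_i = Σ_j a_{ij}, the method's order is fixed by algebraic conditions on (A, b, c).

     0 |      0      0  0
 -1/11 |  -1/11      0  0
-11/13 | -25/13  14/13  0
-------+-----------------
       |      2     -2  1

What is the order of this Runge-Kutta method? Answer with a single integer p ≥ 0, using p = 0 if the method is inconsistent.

1

b = (2, -2, 1)
c = (0, -1/11, -11/13)
Ac = (0, 0, -14/143)
Σ b_i: 2·1 + (-2)·1 + 1·1 = 1 ✓
b·c: (-2)·(-1/11) + 1·(-11/13) = -95/143 ≠ 1/2 ⇒ order 1.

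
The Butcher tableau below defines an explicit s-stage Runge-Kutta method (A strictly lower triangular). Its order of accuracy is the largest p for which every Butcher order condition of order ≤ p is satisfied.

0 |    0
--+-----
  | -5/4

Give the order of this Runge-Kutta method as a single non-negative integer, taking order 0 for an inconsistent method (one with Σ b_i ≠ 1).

0

b = (-5/4)
c = (0)
Σ b_i: (-5/4)·1 = -5/4 ≠ 1 ⇒ order 0.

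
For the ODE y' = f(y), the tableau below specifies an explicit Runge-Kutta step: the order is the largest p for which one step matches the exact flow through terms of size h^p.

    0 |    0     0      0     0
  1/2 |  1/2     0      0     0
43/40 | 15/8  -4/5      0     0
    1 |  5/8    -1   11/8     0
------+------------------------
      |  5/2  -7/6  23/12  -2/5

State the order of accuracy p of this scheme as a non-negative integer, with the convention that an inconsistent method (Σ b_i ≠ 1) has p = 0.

b = (5/2, -7/6, 23/12, -2/5)
c = (0, 1/2, 43/40, 1)
Ac = (0, 0, -2/5, 313/320)
Σ b_i: 5/2·1 + (-7/6)·1 + 23/12·1 + (-2/5)·1 = 57/20 ≠ 1 ⇒ order 0.

0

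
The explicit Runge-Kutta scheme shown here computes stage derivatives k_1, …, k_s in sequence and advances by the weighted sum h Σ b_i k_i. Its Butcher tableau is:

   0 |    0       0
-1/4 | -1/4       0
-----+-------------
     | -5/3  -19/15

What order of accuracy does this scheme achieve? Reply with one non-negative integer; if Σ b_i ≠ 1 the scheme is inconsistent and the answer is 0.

b = (-5/3, -19/15)
c = (0, -1/4)
Σ b_i: (-5/3)·1 + (-19/15)·1 = -44/15 ≠ 1 ⇒ order 0.

0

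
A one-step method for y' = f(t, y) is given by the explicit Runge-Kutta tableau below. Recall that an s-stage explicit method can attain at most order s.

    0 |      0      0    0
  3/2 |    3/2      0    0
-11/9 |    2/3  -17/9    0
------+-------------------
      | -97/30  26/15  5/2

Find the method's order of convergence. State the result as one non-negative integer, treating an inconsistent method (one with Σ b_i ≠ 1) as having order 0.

b = (-97/30, 26/15, 5/2)
c = (0, 3/2, -11/9)
Ac = (0, 0, -17/6)
Σ b_i: (-97/30)·1 + 26/15·1 + 5/2·1 = 1 ✓
b·c: 26/15·3/2 + 5/2·(-11/9) = -41/90 ≠ 1/2 ⇒ order 1.

1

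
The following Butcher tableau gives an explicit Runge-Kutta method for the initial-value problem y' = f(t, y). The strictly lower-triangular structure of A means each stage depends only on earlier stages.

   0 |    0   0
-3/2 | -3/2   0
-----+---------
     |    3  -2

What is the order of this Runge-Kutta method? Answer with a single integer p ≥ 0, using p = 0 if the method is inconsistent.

1

b = (3, -2)
c = (0, -3/2)
Σ b_i: 3·1 + (-2)·1 = 1 ✓
b·c: (-2)·(-3/2) = 3 ≠ 1/2 ⇒ order 1.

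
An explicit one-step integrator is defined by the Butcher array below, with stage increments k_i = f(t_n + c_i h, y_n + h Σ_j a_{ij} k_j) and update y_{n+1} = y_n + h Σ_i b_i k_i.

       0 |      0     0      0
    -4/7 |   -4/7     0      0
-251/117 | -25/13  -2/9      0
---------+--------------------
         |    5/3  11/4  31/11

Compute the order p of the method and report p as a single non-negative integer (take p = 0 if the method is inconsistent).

0

b = (5/3, 11/4, 31/11)
c = (0, -4/7, -251/117)
Ac = (0, 0, 8/63)
Σ b_i: 5/3·1 + 11/4·1 + 31/11·1 = 955/132 ≠ 1 ⇒ order 0.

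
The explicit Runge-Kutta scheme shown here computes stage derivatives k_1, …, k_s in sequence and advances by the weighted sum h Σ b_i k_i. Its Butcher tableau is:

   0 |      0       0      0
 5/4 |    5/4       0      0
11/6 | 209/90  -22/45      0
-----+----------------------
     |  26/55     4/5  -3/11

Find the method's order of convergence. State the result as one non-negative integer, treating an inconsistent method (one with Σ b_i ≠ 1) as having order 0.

b = (26/55, 4/5, -3/11)
c = (0, 5/4, 11/6)
Ac = (0, 0, -11/18)
Σ b_i: 26/55·1 + 4/5·1 + (-3/11)·1 = 1 ✓
b·c: 4/5·5/4 + (-3/11)·11/6 = 1/2 ✓
b·c²: 4/5·25/16 + (-3/11)·121/36 = 1/3 ✓
b·Ac: (-3/11)·(-11/18) = 1/6 ✓; 3 stages ⇒ order 3.

3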